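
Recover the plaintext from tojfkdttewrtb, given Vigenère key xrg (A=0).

Repeat the key across the ciphertext: xrgxrgxrgxrgx
t(19)−x(23): -4≡22 → w
o(14)−r(17): -3≡23 → x
j(9)−g(6): 3 → d
f(5)−x(23): -18≡8 → i
k(10)−r(17): -7≡19 → t
d(3)−g(6): -3≡23 → x
t(19)−x(23): -4≡22 → w
t(19)−r(17): 2 → c
e(4)−g(6): -2≡24 → y
w(22)−x(23): -1≡25 → z
r(17)−r(17): 0 → a
t(19)−g(6): 13 → n
b(1)−x(23): -22≡4 → e

wxditxwcyzane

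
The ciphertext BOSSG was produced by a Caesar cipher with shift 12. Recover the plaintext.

B(1): 1−12=-11≡15 → P
O(14): 14−12=2 → C
S(18): 18−12=6 → G
S(18): 18−12=6 → G
G(6): 6−12=-6≡20 → U

PCGGU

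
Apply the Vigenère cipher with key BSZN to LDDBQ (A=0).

MVCOR

Repeat the key across the message: BSZNB
L(11)+B(1): 12 → M
D(3)+S(18): 21 → V
D(3)+Z(25): 28≡2 → C
B(1)+N(13): 14 → O
Q(16)+B(1): 17 → R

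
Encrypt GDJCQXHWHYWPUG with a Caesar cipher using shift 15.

G(6): 6+15=21 → V
D(3): 3+15=18 → S
J(9): 9+15=24 → Y
C(2): 2+15=17 → R
Q(16): 16+15=31≡5 → F
X(23): 23+15=38≡12 → M
H(7): 7+15=22 → W
W(22): 22+15=37≡11 → L
H(7): 7+15=22 → W
Y(24): 24+15=39≡13 → N
W(22): 22+15=37≡11 → L
P(15): 15+15=30≡4 → E
U(20): 20+15=35≡9 → J
G(6): 6+15=21 → V

VSYRFMWLWNLEJV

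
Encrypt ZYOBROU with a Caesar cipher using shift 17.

Z(25): 25+17=42≡16 → Q
Y(24): 24+17=41≡15 → P
O(14): 14+17=31≡5 → F
B(1): 1+17=18 → S
R(17): 17+17=34≡8 → I
O(14): 14+17=31≡5 → F
U(20): 20+17=37≡11 → L

QPFSIFL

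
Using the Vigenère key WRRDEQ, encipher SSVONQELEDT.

OJMRRGACVGX

Repeat the key across the message: WRRDEQWRRDE
S(18)+W(22): 40≡14 → O
S(18)+R(17): 35≡9 → J
V(21)+R(17): 38≡12 → M
O(14)+D(3): 17 → R
N(13)+E(4): 17 → R
Q(16)+Q(16): 32≡6 → G
E(4)+W(22): 26≡0 → A
L(11)+R(17): 28≡2 → C
E(4)+R(17): 21 → V
D(3)+D(3): 6 → G
T(19)+E(4): 23 → X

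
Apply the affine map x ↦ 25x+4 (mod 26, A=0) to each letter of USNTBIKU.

KMRLDWUK

U(20): 25·20+4=504≡10 → K
S(18): 25·18+4=454≡12 → M
N(13): 25·13+4=329≡17 → R
T(19): 25·19+4=479≡11 → L
B(1): 25·1+4=29≡3 → D
I(8): 25·8+4=204≡22 → W
K(10): 25·10+4=254≡20 → U
U(20): 25·20+4=504≡10 → K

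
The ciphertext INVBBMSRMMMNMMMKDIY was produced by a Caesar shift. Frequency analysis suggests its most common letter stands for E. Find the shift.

8

The most frequent ciphertext letter is M (appears 7 times).
M is position 12; E is position 4.
Shift = 8.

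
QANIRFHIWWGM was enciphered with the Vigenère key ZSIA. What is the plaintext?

RIFISNZIXEYM

Repeat the key across the ciphertext: ZSIAZSIAZSIA
Q(16)−Z(25): -9≡17 → R
A(0)−S(18): -18≡8 → I
N(13)−I(8): 5 → F
I(8)−A(0): 8 → I
R(17)−Z(25): -8≡18 → S
F(5)−S(18): -13≡13 → N
H(7)−I(8): -1≡25 → Z
I(8)−A(0): 8 → I
W(22)−Z(25): -3≡23 → X
W(22)−S(18): 4 → E
G(6)−I(8): -2≡24 → Y
M(12)−A(0): 12 → M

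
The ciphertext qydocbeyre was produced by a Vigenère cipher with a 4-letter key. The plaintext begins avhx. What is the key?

qdwr

Subtract each crib letter from the matching ciphertext letter (mod 26):
q(16)−a(0)=16 → q
y(24)−v(21)=3 → d
d(3)−h(7)=-4≡22 → w
o(14)−x(23)=-9≡17 → r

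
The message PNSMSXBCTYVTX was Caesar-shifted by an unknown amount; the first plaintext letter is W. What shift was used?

19

From the crib: P(15)−W(22)=-7≡19, so the shift is 19.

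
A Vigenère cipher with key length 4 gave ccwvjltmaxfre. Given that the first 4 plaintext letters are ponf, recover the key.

Subtract each crib letter from the matching ciphertext letter (mod 26):
c(2)−p(15)=-13≡13 → n
c(2)−o(14)=-12≡14 → o
w(22)−n(13)=9 → j
v(21)−f(5)=16 → q

nojq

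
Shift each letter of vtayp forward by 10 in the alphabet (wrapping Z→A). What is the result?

fdkiz

v(21): 21+10=31≡5 → f
t(19): 19+10=29≡3 → d
a(0): 0+10=10 → k
y(24): 24+10=34≡8 → i
p(15): 15+10=25 → z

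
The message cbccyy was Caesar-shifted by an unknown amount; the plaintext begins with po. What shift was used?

13

From the crib: c(2)−p(15)=-13≡13, so the shift is 13.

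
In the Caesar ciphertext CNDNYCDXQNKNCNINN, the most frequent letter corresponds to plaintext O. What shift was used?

25

The most frequent ciphertext letter is N (appears 7 times).
N is position 13; O is position 14.
Shift = -1≡25.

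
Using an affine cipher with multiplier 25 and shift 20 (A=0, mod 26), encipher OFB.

O(14): 25·14+20=370≡6 → G
F(5): 25·5+20=145≡15 → P
B(1): 25·1+20=45≡19 → T

GPT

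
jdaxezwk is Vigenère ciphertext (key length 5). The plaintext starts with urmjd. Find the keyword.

Subtract each crib letter from the matching ciphertext letter (mod 26):
j(9)−u(20)=-11≡15 → p
d(3)−r(17)=-14≡12 → m
a(0)−m(12)=-12≡14 → o
x(23)−j(9)=14 → o
e(4)−d(3)=1 → b

pmoob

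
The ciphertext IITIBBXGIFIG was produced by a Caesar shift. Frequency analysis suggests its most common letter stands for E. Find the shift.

The most frequent ciphertext letter is I (appears 5 times).
I is position 8; E is position 4.
Shift = 4.

4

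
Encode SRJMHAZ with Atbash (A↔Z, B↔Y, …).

HIQNSZA

S(18) → H(7)
R(17) → I(8)
J(9) → Q(16)
M(12) → N(13)
H(7) → S(18)
A(0) → Z(25)
Z(25) → A(0)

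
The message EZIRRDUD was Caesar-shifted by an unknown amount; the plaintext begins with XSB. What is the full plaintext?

From the crib: E(4)−X(23)=-19≡7, so the shift is 7.
Subtract 7 from each ciphertext letter:
E(4): 4−7=-3≡23 → X
Z(25): 25−7=18 → S
I(8): 8−7=1 → B
R(17): 17−7=10 → K
R(17): 17−7=10 → K
D(3): 3−7=-4≡22 → W
U(20): 20−7=13 → N
D(3): 3−7=-4≡22 → W

XSBKKWNW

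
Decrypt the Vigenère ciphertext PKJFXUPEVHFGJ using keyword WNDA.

Repeat the key across the ciphertext: WNDAWNDAWNDAW
P(15)−W(22): -7≡19 → T
K(10)−N(13): -3≡23 → X
J(9)−D(3): 6 → G
F(5)−A(0): 5 → F
X(23)−W(22): 1 → B
U(20)−N(13): 7 → H
P(15)−D(3): 12 → M
E(4)−A(0): 4 → E
V(21)−W(22): -1≡25 → Z
H(7)−N(13): -6≡20 → U
F(5)−D(3): 2 → C
G(6)−A(0): 6 → G
J(9)−W(22): -13≡13 → N

TXGFBHMEZUCGN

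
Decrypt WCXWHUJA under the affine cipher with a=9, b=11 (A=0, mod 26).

HZKHOBUT

The inverse of 9 mod 26 is 3, since 9·3=27≡1. Apply D(y)=3·(y−11) mod 26:
W(22): 3·(22−11)=33≡7 → H
C(2): 3·(2−11)=-27≡25 → Z
X(23): 3·(23−11)=36≡10 → K
W(22): 3·(22−11)=33≡7 → H
H(7): 3·(7−11)=-12≡14 → O
U(20): 3·(20−11)=27≡1 → B
J(9): 3·(9−11)=-6≡20 → U
A(0): 3·(0−11)=-33≡19 → T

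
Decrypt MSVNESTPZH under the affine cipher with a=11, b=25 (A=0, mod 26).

The inverse of 11 mod 26 is 19, since 11·19=209≡1. Apply D(y)=19·(y−25) mod 26:
M(12): 19·(12−25)=-247≡13 → N
S(18): 19·(18−25)=-133≡23 → X
V(21): 19·(21−25)=-76≡2 → C
N(13): 19·(13−25)=-228≡6 → G
E(4): 19·(4−25)=-399≡17 → R
S(18): 19·(18−25)=-133≡23 → X
T(19): 19·(19−25)=-114≡16 → Q
P(15): 19·(15−25)=-190≡18 → S
Z(25): 19·(25−25)=0 → A
H(7): 19·(7−25)=-342≡22 → W

NXCGRXQSAW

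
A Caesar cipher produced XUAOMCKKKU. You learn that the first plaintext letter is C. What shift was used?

From the crib: X(23)−C(2)=21, so the shift is 21.

21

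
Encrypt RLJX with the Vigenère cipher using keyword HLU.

Repeat the key across the message: HLUH
R(17)+H(7): 24 → Y
L(11)+L(11): 22 → W
J(9)+U(20): 29≡3 → D
X(23)+H(7): 30≡4 → E

YWDE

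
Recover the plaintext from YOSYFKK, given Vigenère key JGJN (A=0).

Repeat the key across the ciphertext: JGJNJGJ
Y(24)−J(9): 15 → P
O(14)−G(6): 8 → I
S(18)−J(9): 9 → J
Y(24)−N(13): 11 → L
F(5)−J(9): -4≡22 → W
K(10)−G(6): 4 → E
K(10)−J(9): 1 → B

PIJLWEB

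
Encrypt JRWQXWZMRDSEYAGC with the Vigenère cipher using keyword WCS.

FTOMZOVOJZUWUCYY

Repeat the key across the message: WCSWCSWCSWCSWCSW
J(9)+W(22): 31≡5 → F
R(17)+C(2): 19 → T
W(22)+S(18): 40≡14 → O
Q(16)+W(22): 38≡12 → M
X(23)+C(2): 25 → Z
W(22)+S(18): 40≡14 → O
Z(25)+W(22): 47≡21 → V
M(12)+C(2): 14 → O
R(17)+S(18): 35≡9 → J
D(3)+W(22): 25 → Z
S(18)+C(2): 20 → U
E(4)+S(18): 22 → W
Y(24)+W(22): 46≡20 → U
A(0)+C(2): 2 → C
G(6)+S(18): 24 → Y
C(2)+W(22): 24 → Y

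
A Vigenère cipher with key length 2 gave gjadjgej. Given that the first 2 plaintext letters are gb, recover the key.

ai

Subtract each crib letter from the matching ciphertext letter (mod 26):
g(6)−g(6)=0 → a
j(9)−b(1)=8 → i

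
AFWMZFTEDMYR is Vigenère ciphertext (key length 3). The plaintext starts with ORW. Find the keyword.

Subtract each crib letter from the matching ciphertext letter (mod 26):
A(0)−O(14)=-14≡12 → M
F(5)−R(17)=-12≡14 → O
W(22)−W(22)=0 → A

MOA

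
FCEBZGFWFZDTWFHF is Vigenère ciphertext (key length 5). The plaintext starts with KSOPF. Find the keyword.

Subtract each crib letter from the matching ciphertext letter (mod 26):
F(5)−K(10)=-5≡21 → V
C(2)−S(18)=-16≡10 → K
E(4)−O(14)=-10≡16 → Q
B(1)−P(15)=-14≡12 → M
Z(25)−F(5)=20 → U

VKQMU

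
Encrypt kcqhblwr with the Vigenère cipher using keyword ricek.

bksllcet

Repeat the key across the message: ricekric
k(10)+r(17): 27≡1 → b
c(2)+i(8): 10 → k
q(16)+c(2): 18 → s
h(7)+e(4): 11 → l
b(1)+k(10): 11 → l
l(11)+r(17): 28≡2 → c
w(22)+i(8): 30≡4 → e
r(17)+c(2): 19 → t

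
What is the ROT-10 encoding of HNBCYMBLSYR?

RXLMIWLVCIB

H(7): 7+10=17 → R
N(13): 13+10=23 → X
B(1): 1+10=11 → L
C(2): 2+10=12 → M
Y(24): 24+10=34≡8 → I
M(12): 12+10=22 → W
B(1): 1+10=11 → L
L(11): 11+10=21 → V
S(18): 18+10=28≡2 → C
Y(24): 24+10=34≡8 → I
R(17): 17+10=27≡1 → B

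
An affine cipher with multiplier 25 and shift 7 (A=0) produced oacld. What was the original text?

thfwe

The inverse of 25 mod 26 is 25, since 25·25=625≡1. Apply D(y)=25·(y−7) mod 26:
o(14): 25·(14−7)=175≡19 → t
a(0): 25·(0−7)=-175≡7 → h
c(2): 25·(2−7)=-125≡5 → f
l(11): 25·(11−7)=100≡22 → w
d(3): 25·(3−7)=-100≡4 → e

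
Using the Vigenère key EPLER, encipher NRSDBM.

Repeat the key across the message: EPLERE
N(13)+E(4): 17 → R
R(17)+P(15): 32≡6 → G
S(18)+L(11): 29≡3 → D
D(3)+E(4): 7 → H
B(1)+R(17): 18 → S
M(12)+E(4): 16 → Q

RGDHSQ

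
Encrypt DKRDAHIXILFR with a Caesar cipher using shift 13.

QXEQNUVKVYSE

D(3): 3+13=16 → Q
K(10): 10+13=23 → X
R(17): 17+13=30≡4 → E
D(3): 3+13=16 → Q
A(0): 0+13=13 → N
H(7): 7+13=20 → U
I(8): 8+13=21 → V
X(23): 23+13=36≡10 → K
I(8): 8+13=21 → V
L(11): 11+13=24 → Y
F(5): 5+13=18 → S
R(17): 17+13=30≡4 → E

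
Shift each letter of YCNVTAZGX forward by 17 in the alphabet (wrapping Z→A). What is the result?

Y(24): 24+17=41≡15 → P
C(2): 2+17=19 → T
N(13): 13+17=30≡4 → E
V(21): 21+17=38≡12 → M
T(19): 19+17=36≡10 → K
A(0): 0+17=17 → R
Z(25): 25+17=42≡16 → Q
G(6): 6+17=23 → X
X(23): 23+17=40≡14 → O

PTEMKRQXO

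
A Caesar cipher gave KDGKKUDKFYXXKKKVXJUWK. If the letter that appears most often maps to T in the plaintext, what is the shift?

17

The most frequent ciphertext letter is K (appears 8 times).
K is position 10; T is position 19.
Shift = -9≡17.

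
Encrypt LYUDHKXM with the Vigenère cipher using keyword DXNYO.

OVHBVNUZ

Repeat the key across the message: DXNYODXN
L(11)+D(3): 14 → O
Y(24)+X(23): 47≡21 → V
U(20)+N(13): 33≡7 → H
D(3)+Y(24): 27≡1 → B
H(7)+O(14): 21 → V
K(10)+D(3): 13 → N
X(23)+X(23): 46≡20 → U
M(12)+N(13): 25 → Z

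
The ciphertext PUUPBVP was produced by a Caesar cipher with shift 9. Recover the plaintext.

GLLGSMG

P(15): 15−9=6 → G
U(20): 20−9=11 → L
U(20): 20−9=11 → L
P(15): 15−9=6 → G
B(1): 1−9=-8≡18 → S
V(21): 21−9=12 → M
P(15): 15−9=6 → G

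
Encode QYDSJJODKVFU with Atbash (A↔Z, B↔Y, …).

JBWHQQLWPEUF

Q(16) → J(9)
Y(24) → B(1)
D(3) → W(22)
S(18) → H(7)
J(9) → Q(16)
J(9) → Q(16)
O(14) → L(11)
D(3) → W(22)
K(10) → P(15)
V(21) → E(4)
F(5) → U(20)
U(20) → F(5)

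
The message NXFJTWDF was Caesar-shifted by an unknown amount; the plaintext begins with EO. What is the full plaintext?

EOWAKNUW

From the crib: N(13)−E(4)=9, so the shift is 9.
Subtract 9 from each ciphertext letter:
N(13): 13−9=4 → E
X(23): 23−9=14 → O
F(5): 5−9=-4≡22 → W
J(9): 9−9=0 → A
T(19): 19−9=10 → K
W(22): 22−9=13 → N
D(3): 3−9=-6≡20 → U
F(5): 5−9=-4≡22 → W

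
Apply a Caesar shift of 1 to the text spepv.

s(18): 18+1=19 → t
p(15): 15+1=16 → q
e(4): 4+1=5 → f
p(15): 15+1=16 → q
v(21): 21+1=22 → w

tqfqw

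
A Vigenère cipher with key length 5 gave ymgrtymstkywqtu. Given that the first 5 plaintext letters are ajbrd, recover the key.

Subtract each crib letter from the matching ciphertext letter (mod 26):
y(24)−a(0)=24 → y
m(12)−j(9)=3 → d
g(6)−b(1)=5 → f
r(17)−r(17)=0 → a
t(19)−d(3)=16 → q

ydfaq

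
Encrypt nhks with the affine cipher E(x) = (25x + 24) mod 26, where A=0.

lrog

n(13): 25·13+24=349≡11 → l
h(7): 25·7+24=199≡17 → r
k(10): 25·10+24=274≡14 → o
s(18): 25·18+24=474≡6 → g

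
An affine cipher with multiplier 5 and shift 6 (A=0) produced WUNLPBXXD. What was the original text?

YIRBHZTTP

The inverse of 5 mod 26 is 21, since 5·21=105≡1. Apply D(y)=21·(y−6) mod 26:
W(22): 21·(22−6)=336≡24 → Y
U(20): 21·(20−6)=294≡8 → I
N(13): 21·(13−6)=147≡17 → R
L(11): 21·(11−6)=105≡1 → B
P(15): 21·(15−6)=189≡7 → H
B(1): 21·(1−6)=-105≡25 → Z
X(23): 21·(23−6)=357≡19 → T
X(23): 21·(23−6)=357≡19 → T
D(3): 21·(3−6)=-63≡15 → P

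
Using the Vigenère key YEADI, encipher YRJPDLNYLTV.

WVJSLJRYOBT

Repeat the key across the message: YEADIYEADIY
Y(24)+Y(24): 48≡22 → W
R(17)+E(4): 21 → V
J(9)+A(0): 9 → J
P(15)+D(3): 18 → S
D(3)+I(8): 11 → L
L(11)+Y(24): 35≡9 → J
N(13)+E(4): 17 → R
Y(24)+A(0): 24 → Y
L(11)+D(3): 14 → O
T(19)+I(8): 27≡1 → B
V(21)+Y(24): 45≡19 → T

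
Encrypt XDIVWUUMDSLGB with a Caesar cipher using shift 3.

X(23): 23+3=26≡0 → A
D(3): 3+3=6 → G
I(8): 8+3=11 → L
V(21): 21+3=24 → Y
W(22): 22+3=25 → Z
U(20): 20+3=23 → X
U(20): 20+3=23 → X
M(12): 12+3=15 → P
D(3): 3+3=6 → G
S(18): 18+3=21 → V
L(11): 11+3=14 → O
G(6): 6+3=9 → J
B(1): 1+3=4 → E

AGLYZXXPGVOJE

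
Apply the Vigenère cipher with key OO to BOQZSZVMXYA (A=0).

PCENGNJALMO

Repeat the key across the message: OOOOOOOOOOO
B(1)+O(14): 15 → P
O(14)+O(14): 28≡2 → C
Q(16)+O(14): 30≡4 → E
Z(25)+O(14): 39≡13 → N
S(18)+O(14): 32≡6 → G
Z(25)+O(14): 39≡13 → N
V(21)+O(14): 35≡9 → J
M(12)+O(14): 26≡0 → A
X(23)+O(14): 37≡11 → L
Y(24)+O(14): 38≡12 → M
A(0)+O(14): 14 → O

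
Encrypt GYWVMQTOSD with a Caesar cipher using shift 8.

OGEDUYBWAL

G(6): 6+8=14 → O
Y(24): 24+8=32≡6 → G
W(22): 22+8=30≡4 → E
V(21): 21+8=29≡3 → D
M(12): 12+8=20 → U
Q(16): 16+8=24 → Y
T(19): 19+8=27≡1 → B
O(14): 14+8=22 → W
S(18): 18+8=26≡0 → A
D(3): 3+8=11 → L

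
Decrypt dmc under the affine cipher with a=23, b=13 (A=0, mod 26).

mjv

The inverse of 23 mod 26 is 17, since 23·17=391≡1. Apply D(y)=17·(y−13) mod 26:
d(3): 17·(3−13)=-170≡12 → m
m(12): 17·(12−13)=-17≡9 → j
c(2): 17·(2−13)=-187≡21 → v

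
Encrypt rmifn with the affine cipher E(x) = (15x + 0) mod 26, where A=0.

vyqxn

r(17): 15·17+0=255≡21 → v
m(12): 15·12+0=180≡24 → y
i(8): 15·8+0=120≡16 → q
f(5): 15·5+0=75≡23 → x
n(13): 15·13+0=195≡13 → n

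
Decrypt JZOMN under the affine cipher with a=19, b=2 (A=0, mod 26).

The inverse of 19 mod 26 is 11, since 19·11=209≡1. Apply D(y)=11·(y−2) mod 26:
J(9): 11·(9−2)=77≡25 → Z
Z(25): 11·(25−2)=253≡19 → T
O(14): 11·(14−2)=132≡2 → C
M(12): 11·(12−2)=110≡6 → G
N(13): 11·(13−2)=121≡17 → R

ZTCGR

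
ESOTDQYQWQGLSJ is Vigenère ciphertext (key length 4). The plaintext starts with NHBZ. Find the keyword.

RLNU

Subtract each crib letter from the matching ciphertext letter (mod 26):
E(4)−N(13)=-9≡17 → R
S(18)−H(7)=11 → L
O(14)−B(1)=13 → N
T(19)−Z(25)=-6≡20 → U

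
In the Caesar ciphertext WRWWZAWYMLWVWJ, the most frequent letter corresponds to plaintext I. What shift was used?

The most frequent ciphertext letter is W (appears 6 times).
W is position 22; I is position 8.
Shift = 14.

14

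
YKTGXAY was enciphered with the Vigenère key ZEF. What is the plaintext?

ZGOHTVZ

Repeat the key across the ciphertext: ZEFZEFZ
Y(24)−Z(25): -1≡25 → Z
K(10)−E(4): 6 → G
T(19)−F(5): 14 → O
G(6)−Z(25): -19≡7 → H
X(23)−E(4): 19 → T
A(0)−F(5): -5≡21 → V
Y(24)−Z(25): -1≡25 → Z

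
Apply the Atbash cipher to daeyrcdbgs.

d(3) → w(22)
a(0) → z(25)
e(4) → v(21)
y(24) → b(1)
r(17) → i(8)
c(2) → x(23)
d(3) → w(22)
b(1) → y(24)
g(6) → t(19)
s(18) → h(7)

wzvbixwyth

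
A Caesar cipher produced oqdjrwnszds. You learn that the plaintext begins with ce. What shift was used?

From the crib: o(14)−c(2)=12, so the shift is 12.

12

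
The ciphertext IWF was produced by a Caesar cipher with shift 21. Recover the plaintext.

I(8): 8−21=-13≡13 → N
W(22): 22−21=1 → B
F(5): 5−21=-16≡10 → K

NBK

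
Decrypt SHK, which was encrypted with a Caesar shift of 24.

S(18): 18−24=-6≡20 → U
H(7): 7−24=-17≡9 → J
K(10): 10−24=-14≡12 → M

UJM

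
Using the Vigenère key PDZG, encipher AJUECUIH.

Repeat the key across the message: PDZGPDZG
A(0)+P(15): 15 → P
J(9)+D(3): 12 → M
U(20)+Z(25): 45≡19 → T
E(4)+G(6): 10 → K
C(2)+P(15): 17 → R
U(20)+D(3): 23 → X
I(8)+Z(25): 33≡7 → H
H(7)+G(6): 13 → N

PMTKRXHN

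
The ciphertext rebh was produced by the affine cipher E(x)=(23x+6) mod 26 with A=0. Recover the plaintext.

fstr

The inverse of 23 mod 26 is 17, since 23·17=391≡1. Apply D(y)=17·(y−6) mod 26:
r(17): 17·(17−6)=187≡5 → f
e(4): 17·(4−6)=-34≡18 → s
b(1): 17·(1−6)=-85≡19 → t
h(7): 17·(7−6)=17 → r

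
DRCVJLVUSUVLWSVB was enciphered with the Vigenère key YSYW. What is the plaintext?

FZEZLTXYUCXPYAXF

Repeat the key across the ciphertext: YSYWYSYWYSYWYSYW
D(3)−Y(24): -21≡5 → F
R(17)−S(18): -1≡25 → Z
C(2)−Y(24): -22≡4 → E
V(21)−W(22): -1≡25 → Z
J(9)−Y(24): -15≡11 → L
L(11)−S(18): -7≡19 → T
V(21)−Y(24): -3≡23 → X
U(20)−W(22): -2≡24 → Y
S(18)−Y(24): -6≡20 → U
U(20)−S(18): 2 → C
V(21)−Y(24): -3≡23 → X
L(11)−W(22): -11≡15 → P
W(22)−Y(24): -2≡24 → Y
S(18)−S(18): 0 → A
V(21)−Y(24): -3≡23 → X
B(1)−W(22): -21≡5 → F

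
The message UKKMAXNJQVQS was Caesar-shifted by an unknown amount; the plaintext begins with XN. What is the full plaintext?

From the crib: U(20)−X(23)=-3≡23, so the shift is 23.
Subtract 23 from each ciphertext letter:
U(20): 20−23=-3≡23 → X
K(10): 10−23=-13≡13 → N
K(10): 10−23=-13≡13 → N
M(12): 12−23=-11≡15 → P
A(0): 0−23=-23≡3 → D
X(23): 23−23=0 → A
N(13): 13−23=-10≡16 → Q
J(9): 9−23=-14≡12 → M
Q(16): 16−23=-7≡19 → T
V(21): 21−23=-2≡24 → Y
Q(16): 16−23=-7≡19 → T
S(18): 18−23=-5≡21 → V

XNNPDAQMTYTV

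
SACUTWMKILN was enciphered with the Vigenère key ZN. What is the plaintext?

TNDHUJNXJYO

Repeat the key across the ciphertext: ZNZNZNZNZNZ
S(18)−Z(25): -7≡19 → T
A(0)−N(13): -13≡13 → N
C(2)−Z(25): -23≡3 → D
U(20)−N(13): 7 → H
T(19)−Z(25): -6≡20 → U
W(22)−N(13): 9 → J
M(12)−Z(25): -13≡13 → N
K(10)−N(13): -3≡23 → X
I(8)−Z(25): -17≡9 → J
L(11)−N(13): -2≡24 → Y
N(13)−Z(25): -12≡14 → O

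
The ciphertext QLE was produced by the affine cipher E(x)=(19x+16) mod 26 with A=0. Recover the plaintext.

AXY

The inverse of 19 mod 26 is 11, since 19·11=209≡1. Apply D(y)=11·(y−16) mod 26:
Q(16): 11·(16−16)=0 → A
L(11): 11·(11−16)=-55≡23 → X
E(4): 11·(4−16)=-132≡24 → Y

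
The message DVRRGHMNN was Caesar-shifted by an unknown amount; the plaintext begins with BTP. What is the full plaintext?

From the crib: D(3)−B(1)=2, so the shift is 2.
Subtract 2 from each ciphertext letter:
D(3): 3−2=1 → B
V(21): 21−2=19 → T
R(17): 17−2=15 → P
R(17): 17−2=15 → P
G(6): 6−2=4 → E
H(7): 7−2=5 → F
M(12): 12−2=10 → K
N(13): 13−2=11 → L
N(13): 13−2=11 → L

BTPPEFKLL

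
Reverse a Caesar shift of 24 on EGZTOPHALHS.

GIBVQRJCNJU

E(4): 4−24=-20≡6 → G
G(6): 6−24=-18≡8 → I
Z(25): 25−24=1 → B
T(19): 19−24=-5≡21 → V
O(14): 14−24=-10≡16 → Q
P(15): 15−24=-9≡17 → R
H(7): 7−24=-17≡9 → J
A(0): 0−24=-24≡2 → C
L(11): 11−24=-13≡13 → N
H(7): 7−24=-17≡9 → J
S(18): 18−24=-6≡20 → U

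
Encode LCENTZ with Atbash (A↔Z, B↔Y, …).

L(11) → O(14)
C(2) → X(23)
E(4) → V(21)
N(13) → M(12)
T(19) → G(6)
Z(25) → A(0)

OXVMGA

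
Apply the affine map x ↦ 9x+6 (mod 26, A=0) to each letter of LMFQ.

BKZU

L(11): 9·11+6=105≡1 → B
M(12): 9·12+6=114≡10 → K
F(5): 9·5+6=51≡25 → Z
Q(16): 9·16+6=150≡20 → U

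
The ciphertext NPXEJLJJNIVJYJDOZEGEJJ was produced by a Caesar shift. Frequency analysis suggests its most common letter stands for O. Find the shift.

21

The most frequent ciphertext letter is J (appears 7 times).
J is position 9; O is position 14.
Shift = -5≡21.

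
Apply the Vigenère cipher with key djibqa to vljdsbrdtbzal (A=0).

yureibumbcpao

Repeat the key across the message: djibqadjibqad
v(21)+d(3): 24 → y
l(11)+j(9): 20 → u
j(9)+i(8): 17 → r
d(3)+b(1): 4 → e
s(18)+q(16): 34≡8 → i
b(1)+a(0): 1 → b
r(17)+d(3): 20 → u
d(3)+j(9): 12 → m
t(19)+i(8): 27≡1 → b
b(1)+b(1): 2 → c
z(25)+q(16): 41≡15 → p
a(0)+a(0): 0 → a
l(11)+d(3): 14 → o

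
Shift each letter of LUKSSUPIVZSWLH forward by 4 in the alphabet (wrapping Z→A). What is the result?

L(11): 11+4=15 → P
U(20): 20+4=24 → Y
K(10): 10+4=14 → O
S(18): 18+4=22 → W
S(18): 18+4=22 → W
U(20): 20+4=24 → Y
P(15): 15+4=19 → T
I(8): 8+4=12 → M
V(21): 21+4=25 → Z
Z(25): 25+4=29≡3 → D
S(18): 18+4=22 → W
W(22): 22+4=26≡0 → A
L(11): 11+4=15 → P
H(7): 7+4=11 → L

PYOWWYTMZDWAPL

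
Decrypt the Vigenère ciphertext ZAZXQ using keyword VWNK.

EEMNV

Repeat the key across the ciphertext: VWNKV
Z(25)−V(21): 4 → E
A(0)−W(22): -22≡4 → E
Z(25)−N(13): 12 → M
X(23)−K(10): 13 → N
Q(16)−V(21): -5≡21 → V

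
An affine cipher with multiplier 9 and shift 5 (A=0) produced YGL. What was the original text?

The inverse of 9 mod 26 is 3, since 9·3=27≡1. Apply D(y)=3·(y−5) mod 26:
Y(24): 3·(24−5)=57≡5 → F
G(6): 3·(6−5)=3 → D
L(11): 3·(11−5)=18 → S

FDS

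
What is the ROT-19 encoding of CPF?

C(2): 2+19=21 → V
P(15): 15+19=34≡8 → I
F(5): 5+19=24 → Y

VIY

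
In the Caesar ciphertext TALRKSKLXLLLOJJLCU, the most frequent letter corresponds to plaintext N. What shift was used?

24

The most frequent ciphertext letter is L (appears 6 times).
L is position 11; N is position 13.
Shift = -2≡24.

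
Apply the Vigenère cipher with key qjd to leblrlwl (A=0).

bnebaomu

Repeat the key across the message: qjdqjdqj
l(11)+q(16): 27≡1 → b
e(4)+j(9): 13 → n
b(1)+d(3): 4 → e
l(11)+q(16): 27≡1 → b
r(17)+j(9): 26≡0 → a
l(11)+d(3): 14 → o
w(22)+q(16): 38≡12 → m
l(11)+j(9): 20 → u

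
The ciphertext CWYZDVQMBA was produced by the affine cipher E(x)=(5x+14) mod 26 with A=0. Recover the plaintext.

The inverse of 5 mod 26 is 21, since 5·21=105≡1. Apply D(y)=21·(y−14) mod 26:
C(2): 21·(2−14)=-252≡8 → I
W(22): 21·(22−14)=168≡12 → M
Y(24): 21·(24−14)=210≡2 → C
Z(25): 21·(25−14)=231≡23 → X
D(3): 21·(3−14)=-231≡3 → D
V(21): 21·(21−14)=147≡17 → R
Q(16): 21·(16−14)=42≡16 → Q
M(12): 21·(12−14)=-42≡10 → K
B(1): 21·(1−14)=-273≡13 → N
A(0): 21·(0−14)=-294≡18 → S

IMCXDRQKNS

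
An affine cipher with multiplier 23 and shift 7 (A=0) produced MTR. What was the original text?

HWO

The inverse of 23 mod 26 is 17, since 23·17=391≡1. Apply D(y)=17·(y−7) mod 26:
M(12): 17·(12−7)=85≡7 → H
T(19): 17·(19−7)=204≡22 → W
R(17): 17·(17−7)=170≡14 → O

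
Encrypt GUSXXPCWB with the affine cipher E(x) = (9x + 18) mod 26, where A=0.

G(6): 9·6+18=72≡20 → U
U(20): 9·20+18=198≡16 → Q
S(18): 9·18+18=180≡24 → Y
X(23): 9·23+18=225≡17 → R
X(23): 9·23+18=225≡17 → R
P(15): 9·15+18=153≡23 → X
C(2): 9·2+18=36≡10 → K
W(22): 9·22+18=216≡8 → I
B(1): 9·1+18=27≡1 → B

UQYRRXKIB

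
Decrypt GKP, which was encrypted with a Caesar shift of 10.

WAF

G(6): 6−10=-4≡22 → W
K(10): 10−10=0 → A
P(15): 15−10=5 → F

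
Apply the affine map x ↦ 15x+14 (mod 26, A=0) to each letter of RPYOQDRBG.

R(17): 15·17+14=269≡9 → J
P(15): 15·15+14=239≡5 → F
Y(24): 15·24+14=374≡10 → K
O(14): 15·14+14=224≡16 → Q
Q(16): 15·16+14=254≡20 → U
D(3): 15·3+14=59≡7 → H
R(17): 15·17+14=269≡9 → J
B(1): 15·1+14=29≡3 → D
G(6): 15·6+14=104≡0 → A

JFKQUHJDA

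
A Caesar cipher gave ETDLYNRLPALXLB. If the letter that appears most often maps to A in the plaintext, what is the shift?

11

The most frequent ciphertext letter is L (appears 4 times).
L is position 11; A is position 0.
Shift = 11.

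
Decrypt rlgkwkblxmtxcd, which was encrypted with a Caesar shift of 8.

jdycoctdpelpuv

r(17): 17−8=9 → j
l(11): 11−8=3 → d
g(6): 6−8=-2≡24 → y
k(10): 10−8=2 → c
w(22): 22−8=14 → o
k(10): 10−8=2 → c
b(1): 1−8=-7≡19 → t
l(11): 11−8=3 → d
x(23): 23−8=15 → p
m(12): 12−8=4 → e
t(19): 19−8=11 → l
x(23): 23−8=15 → p
c(2): 2−8=-6≡20 → u
d(3): 3−8=-5≡21 → v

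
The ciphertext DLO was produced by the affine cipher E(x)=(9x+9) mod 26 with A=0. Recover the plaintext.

IGP

The inverse of 9 mod 26 is 3, since 9·3=27≡1. Apply D(y)=3·(y−9) mod 26:
D(3): 3·(3−9)=-18≡8 → I
L(11): 3·(11−9)=6 → G
O(14): 3·(14−9)=15 → P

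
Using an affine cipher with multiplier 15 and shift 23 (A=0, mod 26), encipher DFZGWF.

D(3): 15·3+23=68≡16 → Q
F(5): 15·5+23=98≡20 → U
Z(25): 15·25+23=398≡8 → I
G(6): 15·6+23=113≡9 → J
W(22): 15·22+23=353≡15 → P
F(5): 15·5+23=98≡20 → U

QUIJPU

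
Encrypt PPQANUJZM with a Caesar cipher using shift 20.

JJKUHODTG

P(15): 15+20=35≡9 → J
P(15): 15+20=35≡9 → J
Q(16): 16+20=36≡10 → K
A(0): 0+20=20 → U
N(13): 13+20=33≡7 → H
U(20): 20+20=40≡14 → O
J(9): 9+20=29≡3 → D
Z(25): 25+20=45≡19 → T
M(12): 12+20=32≡6 → G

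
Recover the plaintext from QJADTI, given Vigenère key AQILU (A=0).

Repeat the key across the ciphertext: AQILUA
Q(16)−A(0): 16 → Q
J(9)−Q(16): -7≡19 → T
A(0)−I(8): -8≡18 → S
D(3)−L(11): -8≡18 → S
T(19)−U(20): -1≡25 → Z
I(8)−A(0): 8 → I

QTSSZI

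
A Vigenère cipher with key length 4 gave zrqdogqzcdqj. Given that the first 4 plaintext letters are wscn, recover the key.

Subtract each crib letter from the matching ciphertext letter (mod 26):
z(25)−w(22)=3 → d
r(17)−s(18)=-1≡25 → z
q(16)−c(2)=14 → o
d(3)−n(13)=-10≡16 → q

dzoq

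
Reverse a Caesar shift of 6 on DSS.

XMM

D(3): 3−6=-3≡23 → X
S(18): 18−6=12 → M
S(18): 18−6=12 → M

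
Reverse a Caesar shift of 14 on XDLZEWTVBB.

X(23): 23−14=9 → J
D(3): 3−14=-11≡15 → P
L(11): 11−14=-3≡23 → X
Z(25): 25−14=11 → L
E(4): 4−14=-10≡16 → Q
W(22): 22−14=8 → I
T(19): 19−14=5 → F
V(21): 21−14=7 → H
B(1): 1−14=-13≡13 → N
B(1): 1−14=-13≡13 → N

JPXLQIFHNN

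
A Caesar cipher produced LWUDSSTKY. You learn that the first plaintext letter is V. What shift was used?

From the crib: L(11)−V(21)=-10≡16, so the shift is 16.

16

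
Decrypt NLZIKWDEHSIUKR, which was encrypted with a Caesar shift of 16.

N(13): 13−16=-3≡23 → X
L(11): 11−16=-5≡21 → V
Z(25): 25−16=9 → J
I(8): 8−16=-8≡18 → S
K(10): 10−16=-6≡20 → U
W(22): 22−16=6 → G
D(3): 3−16=-13≡13 → N
E(4): 4−16=-12≡14 → O
H(7): 7−16=-9≡17 → R
S(18): 18−16=2 → C
I(8): 8−16=-8≡18 → S
U(20): 20−16=4 → E
K(10): 10−16=-6≡20 → U
R(17): 17−16=1 → B

XVJSUGNORCSEUB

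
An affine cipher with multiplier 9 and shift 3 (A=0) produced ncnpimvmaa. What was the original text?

The inverse of 9 mod 26 is 3, since 9·3=27≡1. Apply D(y)=3·(y−3) mod 26:
n(13): 3·(13−3)=30≡4 → e
c(2): 3·(2−3)=-3≡23 → x
n(13): 3·(13−3)=30≡4 → e
p(15): 3·(15−3)=36≡10 → k
i(8): 3·(8−3)=15 → p
m(12): 3·(12−3)=27≡1 → b
v(21): 3·(21−3)=54≡2 → c
m(12): 3·(12−3)=27≡1 → b
a(0): 3·(0−3)=-9≡17 → r
a(0): 3·(0−3)=-9≡17 → r

exekpbcbrr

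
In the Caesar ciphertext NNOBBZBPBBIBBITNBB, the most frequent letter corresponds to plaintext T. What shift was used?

8

The most frequent ciphertext letter is B (appears 9 times).
B is position 1; T is position 19.
Shift = -18≡8.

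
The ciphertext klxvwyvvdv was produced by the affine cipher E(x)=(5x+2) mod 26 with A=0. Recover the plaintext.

The inverse of 5 mod 26 is 21, since 5·21=105≡1. Apply D(y)=21·(y−2) mod 26:
k(10): 21·(10−2)=168≡12 → m
l(11): 21·(11−2)=189≡7 → h
x(23): 21·(23−2)=441≡25 → z
v(21): 21·(21−2)=399≡9 → j
w(22): 21·(22−2)=420≡4 → e
y(24): 21·(24−2)=462≡20 → u
v(21): 21·(21−2)=399≡9 → j
v(21): 21·(21−2)=399≡9 → j
d(3): 21·(3−2)=21 → v
v(21): 21·(21−2)=399≡9 → j

mhzjeujjvj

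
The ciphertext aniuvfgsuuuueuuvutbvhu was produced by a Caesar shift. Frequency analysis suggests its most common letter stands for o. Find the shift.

6

The most frequent ciphertext letter is u (appears 9 times).
u is position 20; o is position 14.
Shift = 6.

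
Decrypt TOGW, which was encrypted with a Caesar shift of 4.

T(19): 19−4=15 → P
O(14): 14−4=10 → K
G(6): 6−4=2 → C
W(22): 22−4=18 → S

PKCS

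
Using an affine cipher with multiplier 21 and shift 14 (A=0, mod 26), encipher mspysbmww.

m(12): 21·12+14=266≡6 → g
s(18): 21·18+14=392≡2 → c
p(15): 21·15+14=329≡17 → r
y(24): 21·24+14=518≡24 → y
s(18): 21·18+14=392≡2 → c
b(1): 21·1+14=35≡9 → j
m(12): 21·12+14=266≡6 → g
w(22): 21·22+14=476≡8 → i
w(22): 21·22+14=476≡8 → i

gcrycjgii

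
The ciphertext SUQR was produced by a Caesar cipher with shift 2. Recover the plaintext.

QSOP

S(18): 18−2=16 → Q
U(20): 20−2=18 → S
Q(16): 16−2=14 → O
R(17): 17−2=15 → P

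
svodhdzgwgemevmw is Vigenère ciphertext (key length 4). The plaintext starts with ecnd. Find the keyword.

Subtract each crib letter from the matching ciphertext letter (mod 26):
s(18)−e(4)=14 → o
v(21)−c(2)=19 → t
o(14)−n(13)=1 → b
d(3)−d(3)=0 → a

otba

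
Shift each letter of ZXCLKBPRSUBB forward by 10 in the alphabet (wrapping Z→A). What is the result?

JHMVULZBCELL

Z(25): 25+10=35≡9 → J
X(23): 23+10=33≡7 → H
C(2): 2+10=12 → M
L(11): 11+10=21 → V
K(10): 10+10=20 → U
B(1): 1+10=11 → L
P(15): 15+10=25 → Z
R(17): 17+10=27≡1 → B
S(18): 18+10=28≡2 → C
U(20): 20+10=30≡4 → E
B(1): 1+10=11 → L
B(1): 1+10=11 → L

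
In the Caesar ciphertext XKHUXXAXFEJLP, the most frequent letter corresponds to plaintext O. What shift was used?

9

The most frequent ciphertext letter is X (appears 4 times).
X is position 23; O is position 14.
Shift = 9.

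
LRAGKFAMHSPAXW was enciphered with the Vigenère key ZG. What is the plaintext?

Repeat the key across the ciphertext: ZGZGZGZGZGZGZG
L(11)−Z(25): -14≡12 → M
R(17)−G(6): 11 → L
A(0)−Z(25): -25≡1 → B
G(6)−G(6): 0 → A
K(10)−Z(25): -15≡11 → L
F(5)−G(6): -1≡25 → Z
A(0)−Z(25): -25≡1 → B
M(12)−G(6): 6 → G
H(7)−Z(25): -18≡8 → I
S(18)−G(6): 12 → M
P(15)−Z(25): -10≡16 → Q
A(0)−G(6): -6≡20 → U
X(23)−Z(25): -2≡24 → Y
W(22)−G(6): 16 → Q

MLBALZBGIMQUYQ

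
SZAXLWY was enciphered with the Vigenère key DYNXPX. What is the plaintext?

PBNAWZV

Repeat the key across the ciphertext: DYNXPXD
S(18)−D(3): 15 → P
Z(25)−Y(24): 1 → B
A(0)−N(13): -13≡13 → N
X(23)−X(23): 0 → A
L(11)−P(15): -4≡22 → W
W(22)−X(23): -1≡25 → Z
Y(24)−D(3): 21 → V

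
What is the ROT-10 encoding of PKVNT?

ZUFXD

P(15): 15+10=25 → Z
K(10): 10+10=20 → U
V(21): 21+10=31≡5 → F
N(13): 13+10=23 → X
T(19): 19+10=29≡3 → D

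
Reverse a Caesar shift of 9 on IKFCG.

ZBWTX

I(8): 8−9=-1≡25 → Z
K(10): 10−9=1 → B
F(5): 5−9=-4≡22 → W
C(2): 2−9=-7≡19 → T
G(6): 6−9=-3≡23 → X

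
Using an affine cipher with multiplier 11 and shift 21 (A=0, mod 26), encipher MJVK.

M(12): 11·12+21=153≡23 → X
J(9): 11·9+21=120≡16 → Q
V(21): 11·21+21=252≡18 → S
K(10): 11·10+21=131≡1 → B

XQSB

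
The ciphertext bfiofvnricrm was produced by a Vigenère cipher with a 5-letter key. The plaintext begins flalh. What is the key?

wuidy

Subtract each crib letter from the matching ciphertext letter (mod 26):
b(1)−f(5)=-4≡22 → w
f(5)−l(11)=-6≡20 → u
i(8)−a(0)=8 → i
o(14)−l(11)=3 → d
f(5)−h(7)=-2≡24 → y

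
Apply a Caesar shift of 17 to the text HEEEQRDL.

H(7): 7+17=24 → Y
E(4): 4+17=21 → V
E(4): 4+17=21 → V
E(4): 4+17=21 → V
Q(16): 16+17=33≡7 → H
R(17): 17+17=34≡8 → I
D(3): 3+17=20 → U
L(11): 11+17=28≡2 → C

YVVVHIUC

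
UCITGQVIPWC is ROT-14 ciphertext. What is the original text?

GOUFSCHUBIO

U(20): 20−14=6 → G
C(2): 2−14=-12≡14 → O
I(8): 8−14=-6≡20 → U
T(19): 19−14=5 → F
G(6): 6−14=-8≡18 → S
Q(16): 16−14=2 → C
V(21): 21−14=7 → H
I(8): 8−14=-6≡20 → U
P(15): 15−14=1 → B
W(22): 22−14=8 → I
C(2): 2−14=-12≡14 → O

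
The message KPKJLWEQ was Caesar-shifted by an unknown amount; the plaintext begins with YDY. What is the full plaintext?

YDYXZKSE

From the crib: K(10)−Y(24)=-14≡12, so the shift is 12.
Subtract 12 from each ciphertext letter:
K(10): 10−12=-2≡24 → Y
P(15): 15−12=3 → D
K(10): 10−12=-2≡24 → Y
J(9): 9−12=-3≡23 → X
L(11): 11−12=-1≡25 → Z
W(22): 22−12=10 → K
E(4): 4−12=-8≡18 → S
Q(16): 16−12=4 → E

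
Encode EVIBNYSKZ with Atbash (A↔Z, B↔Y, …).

E(4) → V(21)
V(21) → E(4)
I(8) → R(17)
B(1) → Y(24)
N(13) → M(12)
Y(24) → B(1)
S(18) → H(7)
K(10) → P(15)
Z(25) → A(0)

VERYMBHPA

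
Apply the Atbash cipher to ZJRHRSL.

AQISIHO

Z(25) → A(0)
J(9) → Q(16)
R(17) → I(8)
H(7) → S(18)
R(17) → I(8)
S(18) → H(7)
L(11) → O(14)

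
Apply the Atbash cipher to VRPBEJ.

EIKYVQ

V(21) → E(4)
R(17) → I(8)
P(15) → K(10)
B(1) → Y(24)
E(4) → V(21)
J(9) → Q(16)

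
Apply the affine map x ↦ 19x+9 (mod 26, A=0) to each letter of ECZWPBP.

E(4): 19·4+9=85≡7 → H
C(2): 19·2+9=47≡21 → V
Z(25): 19·25+9=484≡16 → Q
W(22): 19·22+9=427≡11 → L
P(15): 19·15+9=294≡8 → I
B(1): 19·1+9=28≡2 → C
P(15): 19·15+9=294≡8 → I

HVQLICI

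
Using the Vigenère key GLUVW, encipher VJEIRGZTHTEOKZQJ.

BUYDNMKNCPKZEUMP

Repeat the key across the message: GLUVWGLUVWGLUVWG
V(21)+G(6): 27≡1 → B
J(9)+L(11): 20 → U
E(4)+U(20): 24 → Y
I(8)+V(21): 29≡3 → D
R(17)+W(22): 39≡13 → N
G(6)+G(6): 12 → M
Z(25)+L(11): 36≡10 → K
T(19)+U(20): 39≡13 → N
H(7)+V(21): 28≡2 → C
T(19)+W(22): 41≡15 → P
E(4)+G(6): 10 → K
O(14)+L(11): 25 → Z
K(10)+U(20): 30≡4 → E
Z(25)+V(21): 46≡20 → U
Q(16)+W(22): 38≡12 → M
J(9)+G(6): 15 → P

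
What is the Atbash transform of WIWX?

DRDC

W(22) → D(3)
I(8) → R(17)
W(22) → D(3)
X(23) → C(2)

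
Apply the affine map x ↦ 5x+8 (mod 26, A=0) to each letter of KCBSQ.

GSNUK

K(10): 5·10+8=58≡6 → G
C(2): 5·2+8=18 → S
B(1): 5·1+8=13 → N
S(18): 5·18+8=98≡20 → U
Q(16): 5·16+8=88≡10 → K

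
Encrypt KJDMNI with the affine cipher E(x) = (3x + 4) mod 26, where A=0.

IFNORC

K(10): 3·10+4=34≡8 → I
J(9): 3·9+4=31≡5 → F
D(3): 3·3+4=13 → N
M(12): 3·12+4=40≡14 → O
N(13): 3·13+4=43≡17 → R
I(8): 3·8+4=28≡2 → C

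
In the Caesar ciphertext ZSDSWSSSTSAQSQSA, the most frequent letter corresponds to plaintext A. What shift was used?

The most frequent ciphertext letter is S (appears 8 times).
S is position 18; A is position 0.
Shift = 18.

18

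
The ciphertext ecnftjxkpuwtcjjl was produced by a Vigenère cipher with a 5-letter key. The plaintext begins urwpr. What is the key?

klrqc

Subtract each crib letter from the matching ciphertext letter (mod 26):
e(4)−u(20)=-16≡10 → k
c(2)−r(17)=-15≡11 → l
n(13)−w(22)=-9≡17 → r
f(5)−p(15)=-10≡16 → q
t(19)−r(17)=2 → c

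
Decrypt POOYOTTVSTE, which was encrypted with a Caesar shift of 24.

P(15): 15−24=-9≡17 → R
O(14): 14−24=-10≡16 → Q
O(14): 14−24=-10≡16 → Q
Y(24): 24−24=0 → A
O(14): 14−24=-10≡16 → Q
T(19): 19−24=-5≡21 → V
T(19): 19−24=-5≡21 → V
V(21): 21−24=-3≡23 → X
S(18): 18−24=-6≡20 → U
T(19): 19−24=-5≡21 → V
E(4): 4−24=-20≡6 → G

RQQAQVVXUVG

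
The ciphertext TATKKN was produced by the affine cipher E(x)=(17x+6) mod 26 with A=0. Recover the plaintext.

The inverse of 17 mod 26 is 23, since 17·23=391≡1. Apply D(y)=23·(y−6) mod 26:
T(19): 23·(19−6)=299≡13 → N
A(0): 23·(0−6)=-138≡18 → S
T(19): 23·(19−6)=299≡13 → N
K(10): 23·(10−6)=92≡14 → O
K(10): 23·(10−6)=92≡14 → O
N(13): 23·(13−6)=161≡5 → F

NSNOOF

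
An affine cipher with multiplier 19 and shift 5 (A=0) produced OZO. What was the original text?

VMV

The inverse of 19 mod 26 is 11, since 19·11=209≡1. Apply D(y)=11·(y−5) mod 26:
O(14): 11·(14−5)=99≡21 → V
Z(25): 11·(25−5)=220≡12 → M
O(14): 11·(14−5)=99≡21 → V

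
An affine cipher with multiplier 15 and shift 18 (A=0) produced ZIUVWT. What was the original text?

XIOVCH

The inverse of 15 mod 26 is 7, since 15·7=105≡1. Apply D(y)=7·(y−18) mod 26:
Z(25): 7·(25−18)=49≡23 → X
I(8): 7·(8−18)=-70≡8 → I
U(20): 7·(20−18)=14 → O
V(21): 7·(21−18)=21 → V
W(22): 7·(22−18)=28≡2 → C
T(19): 7·(19−18)=7 → H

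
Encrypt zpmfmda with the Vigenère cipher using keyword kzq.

jocpltk

Repeat the key across the message: kzqkzqk
z(25)+k(10): 35≡9 → j
p(15)+z(25): 40≡14 → o
m(12)+q(16): 28≡2 → c
f(5)+k(10): 15 → p
m(12)+z(25): 37≡11 → l
d(3)+q(16): 19 → t
a(0)+k(10): 10 → k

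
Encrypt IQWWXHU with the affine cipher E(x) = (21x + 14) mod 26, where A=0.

I(8): 21·8+14=182≡0 → A
Q(16): 21·16+14=350≡12 → M
W(22): 21·22+14=476≡8 → I
W(22): 21·22+14=476≡8 → I
X(23): 21·23+14=497≡3 → D
H(7): 21·7+14=161≡5 → F
U(20): 21·20+14=434≡18 → S

AMIIDFS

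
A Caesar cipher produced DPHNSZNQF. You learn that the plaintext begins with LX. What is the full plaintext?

LXPVAHVYN

From the crib: D(3)−L(11)=-8≡18, so the shift is 18.
Subtract 18 from each ciphertext letter:
D(3): 3−18=-15≡11 → L
P(15): 15−18=-3≡23 → X
H(7): 7−18=-11≡15 → P
N(13): 13−18=-5≡21 → V
S(18): 18−18=0 → A
Z(25): 25−18=7 → H
N(13): 13−18=-5≡21 → V
Q(16): 16−18=-2≡24 → Y
F(5): 5−18=-13≡13 → N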